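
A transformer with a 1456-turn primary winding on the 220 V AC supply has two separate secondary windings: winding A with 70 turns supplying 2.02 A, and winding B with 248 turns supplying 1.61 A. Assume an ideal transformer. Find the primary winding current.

V_A = 220 × 70/1456 = 10.577 V; V_B = 220 × 248/1456 = 37.473 V.
P_out = V_A I_A + V_B I_B = 10.577×2.02 + 37.473×1.61 = 21.365 + 60.331 = 81.696 W.
Ideal ⇒ P_in = P_out, so I_p = P_out/V_p = 81.696/220 = 0.371 A.

I_p ≈ 0.371 A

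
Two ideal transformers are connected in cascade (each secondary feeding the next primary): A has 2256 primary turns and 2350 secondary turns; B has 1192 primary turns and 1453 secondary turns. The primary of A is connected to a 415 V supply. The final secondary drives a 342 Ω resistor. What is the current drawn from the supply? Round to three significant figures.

After A: V = 415.00 × 2350/2256 = 432.29 V.
After B: V = 432.29 × 1453/1192 = 526.95 V.
I_load = 526.95/342 = 1.5408 A, so P_out = 526.95 × 1.5408 = 811.91 W.
All ideal ⇒ P_in = P_out, so I_supply = 811.91/415 = 1.96 A.

I_supply ≈ 1.96 A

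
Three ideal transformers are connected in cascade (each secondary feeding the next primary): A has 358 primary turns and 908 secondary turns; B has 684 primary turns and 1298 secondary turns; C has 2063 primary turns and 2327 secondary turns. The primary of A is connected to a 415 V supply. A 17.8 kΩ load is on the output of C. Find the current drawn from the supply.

Secondary of A: V = 415.00 × 908/358 = 1052.6 V.
Secondary of B: V = 1052.6 × 1298/684 = 1997.4 V.
Secondary of C: V = 1997.4 × 2327/2063 = 2253.0 V.
I_load = 2253.0/17800 = 0.12657 A, so P_out = 2253.0 × 0.12657 = 285.18 W.
All ideal ⇒ P_in = P_out, so I_supply = 285.18/415 = 0.687 A.

I_supply ≈ 0.687 A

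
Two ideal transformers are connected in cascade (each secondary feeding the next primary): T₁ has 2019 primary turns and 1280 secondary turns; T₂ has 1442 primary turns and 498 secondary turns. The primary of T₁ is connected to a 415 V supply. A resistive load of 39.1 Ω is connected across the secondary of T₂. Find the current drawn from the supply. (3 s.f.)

I_supply ≈ 0.509 A

Secondary of T₁: V = 415.00 × 1280/2019 = 263.10 V.
Secondary of T₂: V = 263.10 × 498/1442 = 90.863 V.
I_load = 90.863/39.1 = 2.3239 A, so P_out = 90.863 × 2.3239 = 211.15 W.
All ideal ⇒ P_in = P_out, so I_supply = 211.15/415 = 0.509 A.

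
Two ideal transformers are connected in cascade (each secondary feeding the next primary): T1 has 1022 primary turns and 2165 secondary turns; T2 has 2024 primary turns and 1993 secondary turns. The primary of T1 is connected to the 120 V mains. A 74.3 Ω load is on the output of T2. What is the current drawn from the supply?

Secondary of T1: V = 120.00 × 2165/1022 = 254.21 V.
Secondary of T2: V = 254.21 × 1993/2024 = 250.31 V.
I_load = 250.31/74.3 = 3.3690 A, so P_out = 250.31 × 3.3690 = 843.30 W.
All ideal ⇒ P_in = P_out, so I_supply = 843.30/120 = 7.03 A.

I_supply ≈ 7.03 A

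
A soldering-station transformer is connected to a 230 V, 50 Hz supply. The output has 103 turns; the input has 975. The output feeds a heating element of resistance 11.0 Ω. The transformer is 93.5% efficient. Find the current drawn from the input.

V_out = 230 × 103/975 = 24.297 V.
I_out = V_out/R = 24.297/11.0 = 2.2089 A.
P_out = V_out I_out = 24.297 × 2.2089 = 53.670 W.
P_in = P_out/η = 53.670/0.935 = 57.401 W.
I_in = P_in/V_in = 57.401/230 = 0.250 A.

I_in ≈ 0.250 A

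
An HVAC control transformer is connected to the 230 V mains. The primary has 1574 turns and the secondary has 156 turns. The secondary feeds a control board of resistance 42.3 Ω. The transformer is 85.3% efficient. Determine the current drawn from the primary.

V_s = 230 × 156/1574 = 22.795 V.
I_s = V_s/R = 22.795/42.3 = 0.53890 A.
P_out = V_s I_s = 22.795 × 0.53890 = 12.284 W.
P_in = P_out/η = 12.284/0.853 = 14.401 W.
I_p = P_in/V_p = 14.401/230 = 0.0626 A.

I_p ≈ 0.0626 A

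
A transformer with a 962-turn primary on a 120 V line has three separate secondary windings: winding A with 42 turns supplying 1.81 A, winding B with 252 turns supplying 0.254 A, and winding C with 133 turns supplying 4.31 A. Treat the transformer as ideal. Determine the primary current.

V_A = 120 × 42/962 = 5.2391 V; V_B = 120 × 252/962 = 31.435 V; V_C = 120 × 133/962 = 16.590 V.
P_out = V_A I_A + V_B I_B + V_C I_C = 5.2391×1.81 + 31.435×0.254 + 16.590×4.31 = 9.4827 + 7.9844 + 71.505 = 88.972 W.
Ideal ⇒ P_in = P_out, so I_p = P_out/V_p = 88.972/120 = 0.741 A.

I_p ≈ 0.741 A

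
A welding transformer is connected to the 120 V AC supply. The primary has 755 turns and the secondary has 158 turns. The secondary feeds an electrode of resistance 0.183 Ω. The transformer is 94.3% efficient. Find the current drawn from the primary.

V_s = 120 × 158/755 = 25.113 V.
I_s = V_s/R = 25.113/0.183 = 137.23 A.
P_out = V_s I_s = 25.113 × 137.23 = 3446.1 W.
P_in = P_out/η = 3446.1/0.943 = 3654.4 W.
I_p = P_in/V_p = 3654.4/120 = 30.5 A.

I_p ≈ 30.5 A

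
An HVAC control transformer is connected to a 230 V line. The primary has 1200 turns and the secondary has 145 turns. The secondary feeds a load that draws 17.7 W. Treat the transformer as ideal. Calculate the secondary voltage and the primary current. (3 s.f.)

V_s = V_p × N_s/N_p = 230 × 145/1200 = 27.792 V.
I_s = P/V_s = 17.7/27.792 = 0.63688 A.
I_p = I_s × N_s/N_p = 0.63688 × 145/1200 = 0.0770 A.

V_s ≈ 27.8 V, I_p ≈ 0.0770 A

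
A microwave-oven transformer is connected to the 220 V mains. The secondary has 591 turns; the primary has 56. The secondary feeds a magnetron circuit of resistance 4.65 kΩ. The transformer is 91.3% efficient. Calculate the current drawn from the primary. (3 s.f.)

V_s = 220 × 591/56 = 2321.8 V.
I_s = V_s/R = 2321.8/4650 = 0.49931 A.
P_out = V_s I_s = 2321.8 × 0.49931 = 1159.3 W.
P_in = P_out/η = 1159.3/0.913 = 1269.8 W.
I_p = P_in/V_p = 1269.8/220 = 5.77 A.

I_p ≈ 5.77 A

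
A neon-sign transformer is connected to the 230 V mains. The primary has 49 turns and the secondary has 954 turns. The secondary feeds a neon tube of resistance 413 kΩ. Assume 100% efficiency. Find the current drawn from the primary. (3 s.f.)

V_s = V_p × N_s/N_p = 230 × 954/49 = 4478.0 V.
I_s = V_s/R = 4478.0/413000 = 0.010843 A.
For an ideal transformer I_p N_p = I_s N_s, so I_p = 0.010843 × 954/49 = 0.211 A.

I_p ≈ 0.211 A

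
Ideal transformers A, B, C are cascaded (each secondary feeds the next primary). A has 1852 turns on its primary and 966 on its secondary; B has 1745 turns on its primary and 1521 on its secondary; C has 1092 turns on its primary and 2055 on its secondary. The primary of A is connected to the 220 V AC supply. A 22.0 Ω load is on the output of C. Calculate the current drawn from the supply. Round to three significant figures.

I_supply ≈ 7.32 A

Secondary of A: V = 220.00 × 966/1852 = 114.75 V.
Secondary of B: V = 114.75 × 1521/1745 = 100.02 V.
Secondary of C: V = 100.02 × 2055/1092 = 188.23 V.
I_load = 188.23/22.0 = 8.5558 A, so P_out = 188.23 × 8.5558 = 1610.4 W.
All ideal ⇒ P_in = P_out, so I_supply = 1610.4/220 = 7.32 A.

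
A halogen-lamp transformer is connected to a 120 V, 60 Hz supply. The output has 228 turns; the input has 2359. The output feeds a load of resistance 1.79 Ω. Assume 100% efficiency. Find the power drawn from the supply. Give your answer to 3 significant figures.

V_out = V_in × N_out/N_in = 120 × 228/2359 = 11.598 V.
I_out = V_out/R = 11.598/1.79 = 6.4794 A.
I_in = I_out × N_out/N_in = 6.4794 × 228/2359 = 0.62624 A.
P = V_in I_in = 120 × 0.62624 = 75.1 W.

P ≈ 75.1 W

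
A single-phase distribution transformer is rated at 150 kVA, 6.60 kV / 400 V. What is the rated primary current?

I_p ≈ 22.7 A

I_p = S/V_p = 150000/6600 = 22.7 A.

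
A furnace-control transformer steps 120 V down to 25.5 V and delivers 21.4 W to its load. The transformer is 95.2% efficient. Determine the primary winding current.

P_in = P_out/η = 21.4/0.952 = 22.479 W.
I_p = P_in/V_p = 22.479/120 = 0.187 A.

I_p ≈ 0.187 A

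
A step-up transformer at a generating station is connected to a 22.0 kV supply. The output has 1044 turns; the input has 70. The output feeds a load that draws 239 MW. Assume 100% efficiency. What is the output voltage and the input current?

V_out = V_in × N_out/N_in = 22000 × 1044/70 = 328110 V.
I_out = P/V_out = 2.39×10^8/328110 = 728.40 A.
I_in = I_out × N_out/N_in = 728.40 × 1044/70 = 10900 A.

V_out ≈ 328000 V, I_in ≈ 10900 A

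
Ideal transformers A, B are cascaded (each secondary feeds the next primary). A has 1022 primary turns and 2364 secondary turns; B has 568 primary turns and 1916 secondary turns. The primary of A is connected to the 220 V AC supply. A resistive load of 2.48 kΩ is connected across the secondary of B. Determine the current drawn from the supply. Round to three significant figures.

I_supply ≈ 5.40 A

After A: V = 220.00 × 2364/1022 = 508.88 V.
After B: V = 508.88 × 1916/568 = 1716.6 V.
I_load = 1716.6/2480 = 0.69217 A, so P_out = 1716.6 × 0.69217 = 1188.2 W.
All ideal ⇒ P_in = P_out, so I_supply = 1188.2/220 = 5.40 A.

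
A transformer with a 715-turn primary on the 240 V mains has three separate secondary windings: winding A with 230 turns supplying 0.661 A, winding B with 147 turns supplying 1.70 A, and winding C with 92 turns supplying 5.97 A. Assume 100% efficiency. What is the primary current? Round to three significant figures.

V_A = 240 × 230/715 = 77.203 V; V_B = 240 × 147/715 = 49.343 V; V_C = 240 × 92/715 = 30.881 V.
P_out = V_A I_A + V_B I_B + V_C I_C = 77.203×0.661 + 49.343×1.70 + 30.881×5.97 = 51.031 + 83.883 + 184.36 = 319.27 W.
Ideal ⇒ P_in = P_out, so I_p = P_out/V_p = 319.27/240 = 1.33 A.

I_p ≈ 1.33 A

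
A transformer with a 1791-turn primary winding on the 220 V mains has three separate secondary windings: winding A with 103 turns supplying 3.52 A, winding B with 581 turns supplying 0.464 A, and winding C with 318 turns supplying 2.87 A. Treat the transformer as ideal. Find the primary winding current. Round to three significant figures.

I_p ≈ 0.863 A

V_A = 220 × 103/1791 = 12.652 V; V_B = 220 × 581/1791 = 71.368 V; V_C = 220 × 318/1791 = 39.062 V.
P_out = V_A I_A + V_B I_B + V_C I_C = 12.652×3.52 + 71.368×0.464 + 39.062×2.87 = 44.536 + 33.115 + 112.11 = 189.76 W.
Ideal ⇒ P_in = P_out, so I_p = P_out/V_p = 189.76/220 = 0.863 A.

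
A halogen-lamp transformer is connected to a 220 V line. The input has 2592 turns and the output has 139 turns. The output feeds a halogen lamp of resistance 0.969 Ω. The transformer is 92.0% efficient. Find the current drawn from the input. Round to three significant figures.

I_in ≈ 0.710 A

V_out = 220 × 139/2592 = 11.798 V.
I_out = V_out/R = 11.798/0.969 = 12.175 A.
P_out = V_out I_out = 11.798 × 12.175 = 143.64 W.
P_in = P_out/η = 143.64/0.920 = 156.13 W.
I_in = P_in/V_in = 156.13/220 = 0.710 A.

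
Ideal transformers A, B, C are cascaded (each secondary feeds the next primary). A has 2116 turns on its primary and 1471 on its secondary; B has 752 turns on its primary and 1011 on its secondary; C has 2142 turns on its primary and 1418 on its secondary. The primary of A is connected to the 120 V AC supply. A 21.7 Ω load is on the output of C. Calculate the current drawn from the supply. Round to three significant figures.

I_supply ≈ 2.12 A

Secondary of A: V = 120.00 × 1471/2116 = 83.422 V.
Secondary of B: V = 83.422 × 1011/752 = 112.15 V.
Secondary of C: V = 112.15 × 1418/2142 = 74.245 V.
I_load = 74.245/21.7 = 3.4214 A, so P_out = 74.245 × 3.4214 = 254.03 W.
All ideal ⇒ P_in = P_out, so I_supply = 254.03/120 = 2.12 A.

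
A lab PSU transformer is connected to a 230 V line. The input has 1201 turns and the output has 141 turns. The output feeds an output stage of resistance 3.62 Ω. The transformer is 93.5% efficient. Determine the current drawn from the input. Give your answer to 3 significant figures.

I_in ≈ 0.937 A

V_out = 230 × 141/1201 = 27.002 V.
I_out = V_out/R = 27.002/3.62 = 7.4593 A.
P_out = V_out I_out = 27.002 × 7.4593 = 201.42 W.
P_in = P_out/η = 201.42/0.935 = 215.42 W.
I_in = P_in/V_in = 215.42/230 = 0.937 A.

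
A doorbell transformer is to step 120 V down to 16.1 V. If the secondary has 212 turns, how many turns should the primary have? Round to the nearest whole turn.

N_p = 1580 turns

N_p/N_s = V_p/V_s, so N_p = 212 × 120/16.1 = 1580.1 ≈ 1580 turns.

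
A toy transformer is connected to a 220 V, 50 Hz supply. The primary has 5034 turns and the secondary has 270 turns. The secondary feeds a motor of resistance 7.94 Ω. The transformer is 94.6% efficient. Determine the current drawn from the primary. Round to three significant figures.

V_s = 220 × 270/5034 = 11.800 V.
I_s = V_s/R = 11.800/7.94 = 1.4861 A.
P_out = V_s I_s = 11.800 × 1.4861 = 17.536 W.
P_in = P_out/η = 17.536/0.946 = 18.537 W.
I_p = P_in/V_p = 18.537/220 = 0.0843 A.

I_p ≈ 0.0843 A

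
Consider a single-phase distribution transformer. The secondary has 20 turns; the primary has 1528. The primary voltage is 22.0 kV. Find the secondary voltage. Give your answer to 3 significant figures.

V_s/V_p = N_s/N_p, so V_s = 22000 × 20/1528 = 288 V.

V_s ≈ 288 V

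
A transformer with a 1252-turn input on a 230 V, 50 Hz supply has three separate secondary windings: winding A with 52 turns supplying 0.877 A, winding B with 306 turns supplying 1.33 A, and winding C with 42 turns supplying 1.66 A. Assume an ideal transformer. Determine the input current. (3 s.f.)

I_in ≈ 0.417 A

V_A = 230 × 52/1252 = 9.5527 V; V_B = 230 × 306/1252 = 56.214 V; V_C = 230 × 42/1252 = 7.7157 V.
P_out = V_A I_A + V_B I_B + V_C I_C = 9.5527×0.877 + 56.214×1.33 + 7.7157×1.66 = 8.3777 + 74.765 + 12.808 = 95.950 W.
Ideal ⇒ P_in = P_out, so I_in = P_out/V_in = 95.950/230 = 0.417 A.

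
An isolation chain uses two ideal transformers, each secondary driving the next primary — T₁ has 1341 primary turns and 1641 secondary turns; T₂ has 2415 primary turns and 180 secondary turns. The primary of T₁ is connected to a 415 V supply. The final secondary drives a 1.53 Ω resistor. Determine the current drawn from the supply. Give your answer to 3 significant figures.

After T₁: V = 415.00 × 1641/1341 = 507.84 V.
After T₂: V = 507.84 × 180/2415 = 37.852 V.
I_load = 37.852/1.53 = 24.740 A, so P_out = 37.852 × 24.740 = 936.43 W.
All ideal ⇒ P_in = P_out, so I_supply = 936.43/415 = 2.26 A.

I_supply ≈ 2.26 A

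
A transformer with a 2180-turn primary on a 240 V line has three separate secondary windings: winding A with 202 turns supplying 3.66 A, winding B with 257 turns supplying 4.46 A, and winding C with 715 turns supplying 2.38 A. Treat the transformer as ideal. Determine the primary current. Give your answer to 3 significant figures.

I_p ≈ 1.65 A

V_A = 240 × 202/2180 = 22.239 V; V_B = 240 × 257/2180 = 28.294 V; V_C = 240 × 715/2180 = 78.716 V.
P_out = V_A I_A + V_B I_B + V_C I_C = 22.239×3.66 + 28.294×4.46 + 78.716×2.38 = 81.393 + 126.19 + 187.34 = 394.93 W.
Ideal ⇒ P_in = P_out, so I_p = P_out/V_p = 394.93/240 = 1.65 A.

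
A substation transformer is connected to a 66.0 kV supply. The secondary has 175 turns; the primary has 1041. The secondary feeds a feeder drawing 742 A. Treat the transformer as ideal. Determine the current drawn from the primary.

I_p ≈ 125 A

For an ideal transformer I_p N_p = I_s N_s, so I_p = 742 × 175/1041 = 125 A.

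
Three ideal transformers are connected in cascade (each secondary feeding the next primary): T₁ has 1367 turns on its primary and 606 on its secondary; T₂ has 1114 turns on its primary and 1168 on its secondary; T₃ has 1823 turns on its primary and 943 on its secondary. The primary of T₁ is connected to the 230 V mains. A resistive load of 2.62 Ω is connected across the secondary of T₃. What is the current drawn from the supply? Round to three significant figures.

After T₁: V = 230.00 × 606/1367 = 101.96 V.
After T₂: V = 101.96 × 1168/1114 = 106.90 V.
After T₃: V = 106.90 × 943/1823 = 55.299 V.
I_load = 55.299/2.62 = 21.106 A, so P_out = 55.299 × 21.106 = 1167.2 W.
All ideal ⇒ P_in = P_out, so I_supply = 1167.2/230 = 5.07 A.

I_supply ≈ 5.07 A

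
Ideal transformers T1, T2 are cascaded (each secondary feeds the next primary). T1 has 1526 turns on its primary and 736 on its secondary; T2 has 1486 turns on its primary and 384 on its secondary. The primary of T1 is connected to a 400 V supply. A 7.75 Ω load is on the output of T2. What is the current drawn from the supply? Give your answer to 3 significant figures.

After T1: V = 400.00 × 736/1526 = 192.92 V.
After T2: V = 192.92 × 384/1486 = 49.854 V.
I_load = 49.854/7.75 = 6.4327 A, so P_out = 49.854 × 6.4327 = 320.69 W.
All ideal ⇒ P_in = P_out, so I_supply = 320.69/400 = 0.802 A.

I_supply ≈ 0.802 A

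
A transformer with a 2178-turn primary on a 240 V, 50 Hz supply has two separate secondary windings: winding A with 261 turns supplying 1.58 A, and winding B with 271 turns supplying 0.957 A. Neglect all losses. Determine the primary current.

I_p ≈ 0.308 A

V_A = 240 × 261/2178 = 28.760 V; V_B = 240 × 271/2178 = 29.862 V.
P_out = V_A I_A + V_B I_B = 28.760×1.58 + 29.862×0.957 = 45.441 + 28.578 = 74.020 W.
Ideal ⇒ P_in = P_out, so I_p = P_out/V_p = 74.020/240 = 0.308 A.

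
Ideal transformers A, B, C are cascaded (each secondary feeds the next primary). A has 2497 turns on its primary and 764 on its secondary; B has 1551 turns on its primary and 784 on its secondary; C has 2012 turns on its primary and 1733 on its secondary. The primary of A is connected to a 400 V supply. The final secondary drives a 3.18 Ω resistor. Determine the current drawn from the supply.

I_supply ≈ 2.23 A

Secondary of A: V = 400.00 × 764/2497 = 122.39 V.
Secondary of B: V = 122.39 × 784/1551 = 61.864 V.
Secondary of C: V = 61.864 × 1733/2012 = 53.286 V.
I_load = 53.286/3.18 = 16.756 A, so P_out = 53.286 × 16.756 = 892.88 W.
All ideal ⇒ P_in = P_out, so I_supply = 892.88/400 = 2.23 A.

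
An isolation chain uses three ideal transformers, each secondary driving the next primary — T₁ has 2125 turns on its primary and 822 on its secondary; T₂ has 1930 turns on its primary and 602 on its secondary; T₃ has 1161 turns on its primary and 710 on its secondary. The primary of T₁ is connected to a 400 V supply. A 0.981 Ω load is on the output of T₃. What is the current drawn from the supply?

I_supply ≈ 2.22 A

Secondary of T₁: V = 400.00 × 822/2125 = 154.73 V.
Secondary of T₂: V = 154.73 × 602/1930 = 48.263 V.
Secondary of T₃: V = 48.263 × 710/1161 = 29.515 V.
I_load = 29.515/0.981 = 30.086 A, so P_out = 29.515 × 30.086 = 887.99 W.
All ideal ⇒ P_in = P_out, so I_supply = 887.99/400 = 2.22 A.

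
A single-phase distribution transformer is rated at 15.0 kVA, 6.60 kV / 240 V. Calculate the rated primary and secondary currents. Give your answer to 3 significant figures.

I_p ≈ 2.27 A, I_s ≈ 62.5 A

I_p = S/V_p = 15000/6600 = 2.27 A.
I_s = S/V_s = 15000/240 = 62.5 A.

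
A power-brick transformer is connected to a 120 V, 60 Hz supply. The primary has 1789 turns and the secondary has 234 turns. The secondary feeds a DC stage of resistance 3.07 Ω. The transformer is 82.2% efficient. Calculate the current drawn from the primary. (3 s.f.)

V_s = 120 × 234/1789 = 15.696 V.
I_s = V_s/R = 15.696/3.07 = 5.1127 A.
P_out = V_s I_s = 15.696 × 5.1127 = 80.248 W.
P_in = P_out/η = 80.248/0.822 = 97.626 W.
I_p = P_in/V_p = 97.626/120 = 0.814 A.

I_p ≈ 0.814 A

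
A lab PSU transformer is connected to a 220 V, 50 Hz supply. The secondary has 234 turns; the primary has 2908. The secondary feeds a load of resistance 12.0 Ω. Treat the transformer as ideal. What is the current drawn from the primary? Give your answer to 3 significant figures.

V_s = V_p × N_s/N_p = 220 × 234/2908 = 17.703 V.
I_s = V_s/R = 17.703/12.0 = 1.4752 A.
For an ideal transformer I_p N_p = I_s N_s, so I_p = 1.4752 × 234/2908 = 0.119 A.

I_p ≈ 0.119 A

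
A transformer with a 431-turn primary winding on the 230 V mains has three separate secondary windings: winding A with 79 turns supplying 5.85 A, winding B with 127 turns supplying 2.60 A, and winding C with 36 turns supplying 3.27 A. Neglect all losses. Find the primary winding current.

I_p ≈ 2.11 A

V_A = 230 × 79/431 = 42.158 V; V_B = 230 × 127/431 = 67.773 V; V_C = 230 × 36/431 = 19.211 V.
P_out = V_A I_A + V_B I_B + V_C I_C = 42.158×5.85 + 67.773×2.60 + 19.211×3.27 = 246.62 + 176.21 + 62.820 = 485.65 W.
Ideal ⇒ P_in = P_out, so I_p = P_out/V_p = 485.65/230 = 2.11 A.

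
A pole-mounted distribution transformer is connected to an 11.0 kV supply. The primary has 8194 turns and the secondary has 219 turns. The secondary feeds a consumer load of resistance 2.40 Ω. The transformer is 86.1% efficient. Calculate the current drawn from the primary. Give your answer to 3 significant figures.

V_s = 11000 × 219/8194 = 294.00 V.
I_s = V_s/R = 294.00/2.40 = 122.50 A.
P_out = V_s I_s = 294.00 × 122.50 = 36014 W.
P_in = P_out/η = 36014/0.861 = 41828 W.
I_p = P_in/V_p = 41828/11000 = 3.80 A.

I_p ≈ 3.80 A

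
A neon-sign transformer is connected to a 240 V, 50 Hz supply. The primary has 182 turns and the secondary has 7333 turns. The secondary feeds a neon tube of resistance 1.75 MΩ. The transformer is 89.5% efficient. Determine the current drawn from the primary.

I_p ≈ 0.249 A

V_s = 240 × 7333/182 = 9669.9 V.
I_s = V_s/R = 9669.9/(1.75×10^6) = 0.0055257 A.
P_out = V_s I_s = 9669.9 × 0.0055257 = 53.432 W.
P_in = P_out/η = 53.432/0.895 = 59.701 W.
I_p = P_in/V_p = 59.701/240 = 0.249 A.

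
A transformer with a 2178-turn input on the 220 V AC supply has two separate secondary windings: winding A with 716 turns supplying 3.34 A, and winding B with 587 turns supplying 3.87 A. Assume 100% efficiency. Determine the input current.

V_A = 220 × 716/2178 = 72.323 V; V_B = 220 × 587/2178 = 59.293 V.
P_out = V_A I_A + V_B I_B = 72.323×3.34 + 59.293×3.87 = 241.56 + 229.46 = 471.02 W.
Ideal ⇒ P_in = P_out, so I_in = P_out/V_in = 471.02/220 = 2.14 A.

I_in ≈ 2.14 A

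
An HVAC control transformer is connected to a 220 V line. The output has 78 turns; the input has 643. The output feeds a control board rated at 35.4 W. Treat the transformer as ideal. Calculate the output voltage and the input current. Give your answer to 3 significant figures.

V_out = V_in × N_out/N_in = 220 × 78/643 = 26.687 V.
I_out = P/V_out = 35.4/26.687 = 1.3265 A.
I_in = I_out × N_out/N_in = 1.3265 × 78/643 = 0.161 A.

V_out ≈ 26.7 V, I_in ≈ 0.161 A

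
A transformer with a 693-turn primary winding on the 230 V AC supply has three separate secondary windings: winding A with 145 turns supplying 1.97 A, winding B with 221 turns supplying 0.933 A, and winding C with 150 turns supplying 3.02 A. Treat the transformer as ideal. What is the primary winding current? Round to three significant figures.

I_p ≈ 1.36 A

V_A = 230 × 145/693 = 48.124 V; V_B = 230 × 221/693 = 73.348 V; V_C = 230 × 150/693 = 49.784 V.
P_out = V_A I_A + V_B I_B + V_C I_C = 48.124×1.97 + 73.348×0.933 + 49.784×3.02 = 94.804 + 68.433 + 150.35 = 313.58 W.
Ideal ⇒ P_in = P_out, so I_p = P_out/V_p = 313.58/230 = 1.36 A.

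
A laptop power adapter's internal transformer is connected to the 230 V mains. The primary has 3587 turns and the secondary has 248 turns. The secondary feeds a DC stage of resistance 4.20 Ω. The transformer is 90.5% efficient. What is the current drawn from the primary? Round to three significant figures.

I_p ≈ 0.289 A

V_s = 230 × 248/3587 = 15.902 V.
I_s = V_s/R = 15.902/4.20 = 3.7862 A.
P_out = V_s I_s = 15.902 × 3.7862 = 60.207 W.
P_in = P_out/η = 60.207/0.905 = 66.527 W.
I_p = P_in/V_p = 66.527/230 = 0.289 A.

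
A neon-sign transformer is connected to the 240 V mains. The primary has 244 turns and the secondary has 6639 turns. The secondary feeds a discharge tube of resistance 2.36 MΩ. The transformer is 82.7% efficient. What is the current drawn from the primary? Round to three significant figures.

I_p ≈ 0.0910 A

V_s = 240 × 6639/244 = 6530.2 V.
I_s = V_s/R = 6530.2/(2.36×10^6) = 0.0027670 A.
P_out = V_s I_s = 6530.2 × 0.0027670 = 18.069 W.
P_in = P_out/η = 18.069/0.827 = 21.849 W.
I_p = P_in/V_p = 21.849/240 = 0.0910 A.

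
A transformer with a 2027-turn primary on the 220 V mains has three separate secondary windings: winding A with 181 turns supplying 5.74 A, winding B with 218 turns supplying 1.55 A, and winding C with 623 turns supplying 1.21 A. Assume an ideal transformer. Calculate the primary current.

I_p ≈ 1.05 A

V_A = 220 × 181/2027 = 19.645 V; V_B = 220 × 218/2027 = 23.661 V; V_C = 220 × 623/2027 = 67.617 V.
P_out = V_A I_A + V_B I_B + V_C I_C = 19.645×5.74 + 23.661×1.55 + 67.617×1.21 = 112.76 + 36.674 + 81.817 = 231.25 W.
Ideal ⇒ P_in = P_out, so I_p = P_out/V_p = 231.25/220 = 1.05 A.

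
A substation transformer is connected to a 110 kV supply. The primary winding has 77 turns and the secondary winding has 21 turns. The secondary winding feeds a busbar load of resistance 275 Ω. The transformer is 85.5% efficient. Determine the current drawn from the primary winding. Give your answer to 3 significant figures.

V_s = 110000 × 21/77 = 30000 V.
I_s = V_s/R = 30000/275 = 109.09 A.
P_out = V_s I_s = 30000 × 109.09 = 3.2727×10^6 W.
P_in = P_out/η = 3.2727×10^6/0.855 = 3.8278×10^6 W.
I_p = P_in/V_p = 3.8278×10^6/110000 = 34.8 A.

I_p ≈ 34.8 A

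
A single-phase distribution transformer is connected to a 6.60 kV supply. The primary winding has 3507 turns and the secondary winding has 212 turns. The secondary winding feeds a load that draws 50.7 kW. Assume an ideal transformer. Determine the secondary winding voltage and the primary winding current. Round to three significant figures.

V_s ≈ 399 V, I_p ≈ 7.68 A

V_s = V_p × N_s/N_p = 6600 × 212/3507 = 398.97 V.
I_s = P/V_s = 50700/398.97 = 127.08 A.
I_p = I_s × N_s/N_p = 127.08 × 212/3507 = 7.68 A.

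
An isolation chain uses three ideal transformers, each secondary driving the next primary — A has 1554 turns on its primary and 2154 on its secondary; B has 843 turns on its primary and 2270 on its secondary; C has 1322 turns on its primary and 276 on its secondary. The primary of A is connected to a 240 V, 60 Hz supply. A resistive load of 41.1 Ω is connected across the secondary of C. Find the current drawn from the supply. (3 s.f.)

Secondary of A: V = 240.00 × 2154/1554 = 332.66 V.
Secondary of B: V = 332.66 × 2270/843 = 895.79 V.
Secondary of C: V = 895.79 × 276/1322 = 187.02 V.
I_load = 187.02/41.1 = 4.5503 A, so P_out = 187.02 × 4.5503 = 850.98 W.
All ideal ⇒ P_in = P_out, so I_supply = 850.98/240 = 3.55 A.

I_supply ≈ 3.55 A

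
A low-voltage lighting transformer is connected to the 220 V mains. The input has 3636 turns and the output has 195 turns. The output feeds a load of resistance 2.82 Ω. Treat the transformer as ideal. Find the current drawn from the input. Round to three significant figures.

V_out = V_in × N_out/N_in = 220 × 195/3636 = 11.799 V.
I_out = V_out/R = 11.799/2.82 = 4.1839 A.
For an ideal transformer I_in N_in = I_out N_out, so I_in = 4.1839 × 195/3636 = 0.224 A.

I_in ≈ 0.224 A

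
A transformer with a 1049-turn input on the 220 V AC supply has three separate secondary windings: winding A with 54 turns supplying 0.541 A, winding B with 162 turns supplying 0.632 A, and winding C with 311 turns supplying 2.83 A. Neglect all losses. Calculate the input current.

I_in ≈ 0.964 A

V_A = 220 × 54/1049 = 11.325 V; V_B = 220 × 162/1049 = 33.975 V; V_C = 220 × 311/1049 = 65.224 V.
P_out = V_A I_A + V_B I_B + V_C I_C = 11.325×0.541 + 33.975×0.632 + 65.224×2.83 = 6.1269 + 21.472 + 184.58 = 212.18 W.
Ideal ⇒ P_in = P_out, so I_in = P_out/V_in = 212.18/220 = 0.964 A.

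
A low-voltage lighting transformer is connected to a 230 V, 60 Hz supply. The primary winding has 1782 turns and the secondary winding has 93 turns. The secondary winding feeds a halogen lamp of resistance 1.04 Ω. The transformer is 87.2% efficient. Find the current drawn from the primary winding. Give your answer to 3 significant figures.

I_p ≈ 0.691 A

V_s = 230 × 93/1782 = 12.003 V.
I_s = V_s/R = 12.003/1.04 = 11.542 A.
P_out = V_s I_s = 12.003 × 11.542 = 138.54 W.
P_in = P_out/η = 138.54/0.872 = 158.88 W.
I_p = P_in/V_p = 158.88/230 = 0.691 A.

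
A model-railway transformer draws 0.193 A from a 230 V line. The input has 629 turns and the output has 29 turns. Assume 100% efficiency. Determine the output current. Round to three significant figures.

I_out ≈ 4.19 A

I_out/I_in = N_in/N_out, so I_out = 0.193 × 629/29 = 4.19 A.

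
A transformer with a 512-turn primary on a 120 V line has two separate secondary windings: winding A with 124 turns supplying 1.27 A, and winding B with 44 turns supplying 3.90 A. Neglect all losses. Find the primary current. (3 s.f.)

V_A = 120 × 124/512 = 29.062 V; V_B = 120 × 44/512 = 10.312 V.
P_out = V_A I_A + V_B I_B = 29.062×1.27 + 10.312×3.90 = 36.909 + 40.219 = 77.128 W.
Ideal ⇒ P_in = P_out, so I_p = P_out/V_p = 77.128/120 = 0.643 A.

I_p ≈ 0.643 A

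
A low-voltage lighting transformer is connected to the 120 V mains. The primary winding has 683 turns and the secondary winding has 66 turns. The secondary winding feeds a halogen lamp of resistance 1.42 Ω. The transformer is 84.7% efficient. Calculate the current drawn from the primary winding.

I_p ≈ 0.932 A

V_s = 120 × 66/683 = 11.596 V.
I_s = V_s/R = 11.596/1.42 = 8.1661 A.
P_out = V_s I_s = 11.596 × 8.1661 = 94.694 W.
P_in = P_out/η = 94.694/0.847 = 111.80 W.
I_p = P_in/V_p = 111.80/120 = 0.932 A.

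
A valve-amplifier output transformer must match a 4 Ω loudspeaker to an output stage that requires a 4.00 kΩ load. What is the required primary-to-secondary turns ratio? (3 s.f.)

Z_p/Z_s = (N_p/N_s)², so N_p/N_s = √(4000/4) = √1000 = 31.6.

N_p/N_s ≈ 31.6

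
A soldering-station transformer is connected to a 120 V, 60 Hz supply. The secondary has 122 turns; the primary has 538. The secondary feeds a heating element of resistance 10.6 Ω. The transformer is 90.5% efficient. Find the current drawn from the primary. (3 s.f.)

V_s = 120 × 122/538 = 27.212 V.
I_s = V_s/R = 27.212/10.6 = 2.5672 A.
P_out = V_s I_s = 27.212 × 2.5672 = 69.857 W.
P_in = P_out/η = 69.857/0.905 = 77.190 W.
I_p = P_in/V_p = 77.190/120 = 0.643 A.

I_p ≈ 0.643 A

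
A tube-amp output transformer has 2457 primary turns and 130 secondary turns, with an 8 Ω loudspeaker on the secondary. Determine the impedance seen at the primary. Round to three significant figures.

Z_p = (N_p/N_s)² × Z_s = (2457/130)² × 8 = 2860 Ω.

Z_p ≈ 2860 Ω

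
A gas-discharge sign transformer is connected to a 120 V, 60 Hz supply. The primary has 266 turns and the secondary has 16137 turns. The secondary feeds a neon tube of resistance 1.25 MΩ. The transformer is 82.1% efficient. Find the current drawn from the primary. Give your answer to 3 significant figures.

I_p ≈ 0.430 A

V_s = 120 × 16137/266 = 7279.8 V.
I_s = V_s/R = 7279.8/(1.25×10^6) = 0.0058239 A.
P_out = V_s I_s = 7279.8 × 0.0058239 = 42.397 W.
P_in = P_out/η = 42.397/0.821 = 51.641 W.
I_p = P_in/V_p = 51.641/120 = 0.430 A.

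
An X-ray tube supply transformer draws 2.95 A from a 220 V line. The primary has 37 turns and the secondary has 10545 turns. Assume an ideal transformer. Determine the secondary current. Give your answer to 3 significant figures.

I_s ≈ 0.0104 A

I_s/I_p = N_p/N_s, so I_s = 2.95 × 37/10545 = 0.0104 A.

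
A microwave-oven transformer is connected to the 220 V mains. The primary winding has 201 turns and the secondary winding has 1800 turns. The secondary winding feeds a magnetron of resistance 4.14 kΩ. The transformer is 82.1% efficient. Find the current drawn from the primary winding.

V_s = 220 × 1800/201 = 1970.1 V.
I_s = V_s/R = 1970.1/4140 = 0.47588 A.
P_out = V_s I_s = 1970.1 × 0.47588 = 937.56 W.
P_in = P_out/η = 937.56/0.821 = 1142.0 W.
I_p = P_in/V_p = 1142.0/220 = 5.19 A.

I_p ≈ 5.19 A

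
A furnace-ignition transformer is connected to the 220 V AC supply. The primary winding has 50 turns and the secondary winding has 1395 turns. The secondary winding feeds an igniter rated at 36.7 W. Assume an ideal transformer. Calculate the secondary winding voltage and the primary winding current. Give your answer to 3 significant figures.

V_s = V_p × N_s/N_p = 220 × 1395/50 = 6138.0 V.
I_s = P/V_s = 36.7/6138.0 = 0.0059791 A.
I_p = I_s × N_s/N_p = 0.0059791 × 1395/50 = 0.167 A.

V_s ≈ 6140 V, I_p ≈ 0.167 A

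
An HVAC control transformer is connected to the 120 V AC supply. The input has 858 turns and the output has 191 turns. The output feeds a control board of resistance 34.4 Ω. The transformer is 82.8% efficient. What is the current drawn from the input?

I_in ≈ 0.209 A

V_out = 120 × 191/858 = 26.713 V.
I_out = V_out/R = 26.713/34.4 = 0.77655 A.
P_out = V_out I_out = 26.713 × 0.77655 = 20.744 W.
P_in = P_out/η = 20.744/0.828 = 25.053 W.
I_in = P_in/V_in = 25.053/120 = 0.209 A.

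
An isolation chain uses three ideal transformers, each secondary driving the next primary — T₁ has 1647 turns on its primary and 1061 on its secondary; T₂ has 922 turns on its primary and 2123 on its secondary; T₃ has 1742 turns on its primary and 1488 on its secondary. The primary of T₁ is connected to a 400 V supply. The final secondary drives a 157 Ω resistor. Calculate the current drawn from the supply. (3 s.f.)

I_supply ≈ 4.09 A

After T₁: V = 400.00 × 1061/1647 = 257.68 V.
After T₂: V = 257.68 × 2123/922 = 593.34 V.
After T₃: V = 593.34 × 1488/1742 = 506.82 V.
I_load = 506.82/157 = 3.2282 A, so P_out = 506.82 × 3.2282 = 1636.1 W.
All ideal ⇒ P_in = P_out, so I_supply = 1636.1/400 = 4.09 A.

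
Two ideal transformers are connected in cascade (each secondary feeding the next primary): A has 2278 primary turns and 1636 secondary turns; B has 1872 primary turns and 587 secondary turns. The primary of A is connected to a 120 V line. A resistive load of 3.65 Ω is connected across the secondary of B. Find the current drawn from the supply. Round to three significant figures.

I_supply ≈ 1.67 A

After A: V = 120.00 × 1636/2278 = 86.181 V.
After B: V = 86.181 × 587/1872 = 27.024 V.
I_load = 27.024/3.65 = 7.4037 A, so P_out = 27.024 × 7.4037 = 200.08 W.
All ideal ⇒ P_in = P_out, so I_supply = 200.08/120 = 1.67 A.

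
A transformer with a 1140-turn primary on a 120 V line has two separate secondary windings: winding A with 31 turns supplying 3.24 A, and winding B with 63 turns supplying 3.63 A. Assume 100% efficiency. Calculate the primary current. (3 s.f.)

I_p ≈ 0.289 A

V_A = 120 × 31/1140 = 3.2632 V; V_B = 120 × 63/1140 = 6.6316 V.
P_out = V_A I_A + V_B I_B = 3.2632×3.24 + 6.6316×3.63 = 10.573 + 24.073 = 34.645 W.
Ideal ⇒ P_in = P_out, so I_p = P_out/V_p = 34.645/120 = 0.289 A.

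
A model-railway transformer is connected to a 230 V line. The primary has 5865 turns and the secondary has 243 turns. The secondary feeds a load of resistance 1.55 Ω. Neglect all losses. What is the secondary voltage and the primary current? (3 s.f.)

V_s ≈ 9.53 V, I_p ≈ 0.255 A

V_s = V_p × N_s/N_p = 230 × 243/5865 = 9.5294 V.
I_s = V_s/R = 9.5294/1.55 = 6.1480 A.
I_p = I_s × N_s/N_p = 6.1480 × 243/5865 = 0.255 A.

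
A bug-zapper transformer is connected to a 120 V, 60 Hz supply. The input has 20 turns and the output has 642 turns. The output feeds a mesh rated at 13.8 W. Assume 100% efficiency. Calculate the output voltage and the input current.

V_out ≈ 3850 V, I_in ≈ 0.115 A

V_out = V_in × N_out/N_in = 120 × 642/20 = 3852.0 V.
I_out = P/V_out = 13.8/3852.0 = 0.0035826 A.
I_in = I_out × N_out/N_in = 0.0035826 × 642/20 = 0.115 A.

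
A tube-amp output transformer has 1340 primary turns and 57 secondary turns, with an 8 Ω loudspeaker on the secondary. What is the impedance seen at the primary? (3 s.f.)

Z_p = (N_p/N_s)² × Z_s = (1340/57)² × 8 = 4420 Ω.

Z_p ≈ 4420 Ω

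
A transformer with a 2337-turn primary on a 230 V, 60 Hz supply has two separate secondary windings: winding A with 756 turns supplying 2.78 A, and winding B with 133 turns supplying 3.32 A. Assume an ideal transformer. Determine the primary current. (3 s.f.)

I_p ≈ 1.09 A

V_A = 230 × 756/2337 = 74.403 V; V_B = 230 × 133/2337 = 13.089 V.
P_out = V_A I_A + V_B I_B = 74.403×2.78 + 13.089×3.32 = 206.84 + 43.457 = 250.30 W.
Ideal ⇒ P_in = P_out, so I_p = P_out/V_p = 250.30/230 = 1.09 A.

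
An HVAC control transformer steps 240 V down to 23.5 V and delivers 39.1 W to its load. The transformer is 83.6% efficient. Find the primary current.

P_in = P_out/η = 39.1/0.836 = 46.770 W.
I_p = P_in/V_p = 46.770/240 = 0.195 A.

I_p ≈ 0.195 A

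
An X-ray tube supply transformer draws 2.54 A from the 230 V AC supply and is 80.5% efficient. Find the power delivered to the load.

P_in = V_in I_in = 230 × 2.54 = 584.20 W.
P_out = η P_in = 0.805 × 584.20 = 470 W.

P_out ≈ 470 W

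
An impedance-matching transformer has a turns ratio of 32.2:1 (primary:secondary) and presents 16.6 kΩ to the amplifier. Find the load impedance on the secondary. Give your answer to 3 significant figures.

Z_s ≈ 16.0 Ω

Z_s = Z_p/(N_p/N_s)² = 16600/32.2² = 16.0 Ω.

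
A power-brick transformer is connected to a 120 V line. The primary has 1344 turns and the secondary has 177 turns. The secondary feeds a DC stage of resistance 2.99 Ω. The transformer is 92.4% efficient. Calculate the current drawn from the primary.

V_s = 120 × 177/1344 = 15.804 V.
I_s = V_s/R = 15.804/2.99 = 5.2855 A.
P_out = V_s I_s = 15.804 × 5.2855 = 83.529 W.
P_in = P_out/η = 83.529/0.924 = 90.400 W.
I_p = P_in/V_p = 90.400/120 = 0.753 A.

I_p ≈ 0.753 A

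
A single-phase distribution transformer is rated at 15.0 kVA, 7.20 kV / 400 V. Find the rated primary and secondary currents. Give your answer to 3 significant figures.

I_p = S/V_p = 15000/7200 = 2.08 A.
I_s = S/V_s = 15000/400 = 37.5 A.

I_p ≈ 2.08 A, I_s ≈ 37.5 A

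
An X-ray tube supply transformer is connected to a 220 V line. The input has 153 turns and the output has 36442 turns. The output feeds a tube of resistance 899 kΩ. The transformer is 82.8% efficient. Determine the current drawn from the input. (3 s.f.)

I_in ≈ 16.8 A

V_out = 220 × 36442/153 = 52400 V.
I_out = V_out/R = 52400/899000 = 0.058287 A.
P_out = V_out I_out = 52400 × 0.058287 = 3054.3 W.
P_in = P_out/η = 3054.3/0.828 = 3688.7 W.
I_in = P_in/V_in = 3688.7/220 = 16.8 A.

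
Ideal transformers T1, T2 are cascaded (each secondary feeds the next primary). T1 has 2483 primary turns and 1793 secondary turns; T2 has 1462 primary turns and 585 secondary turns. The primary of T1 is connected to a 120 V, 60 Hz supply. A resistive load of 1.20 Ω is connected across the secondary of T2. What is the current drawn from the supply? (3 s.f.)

After T1: V = 120.00 × 1793/2483 = 86.653 V.
After T2: V = 86.653 × 585/1462 = 34.673 V.
I_load = 34.673/1.20 = 28.894 A, so P_out = 34.673 × 28.894 = 1001.9 W.
All ideal ⇒ P_in = P_out, so I_supply = 1001.9/120 = 8.35 A.

I_supply ≈ 8.35 A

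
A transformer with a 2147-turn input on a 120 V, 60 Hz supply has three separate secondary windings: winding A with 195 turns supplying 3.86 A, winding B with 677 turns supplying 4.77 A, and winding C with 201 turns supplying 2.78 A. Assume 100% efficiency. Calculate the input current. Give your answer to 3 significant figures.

V_A = 120 × 195/2147 = 10.899 V; V_B = 120 × 677/2147 = 37.839 V; V_C = 120 × 201/2147 = 11.234 V.
P_out = V_A I_A + V_B I_B + V_C I_C = 10.899×3.86 + 37.839×4.77 + 11.234×2.78 = 42.070 + 180.49 + 31.231 = 253.79 W.
Ideal ⇒ P_in = P_out, so I_in = P_out/V_in = 253.79/120 = 2.11 A.

I_in ≈ 2.11 A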